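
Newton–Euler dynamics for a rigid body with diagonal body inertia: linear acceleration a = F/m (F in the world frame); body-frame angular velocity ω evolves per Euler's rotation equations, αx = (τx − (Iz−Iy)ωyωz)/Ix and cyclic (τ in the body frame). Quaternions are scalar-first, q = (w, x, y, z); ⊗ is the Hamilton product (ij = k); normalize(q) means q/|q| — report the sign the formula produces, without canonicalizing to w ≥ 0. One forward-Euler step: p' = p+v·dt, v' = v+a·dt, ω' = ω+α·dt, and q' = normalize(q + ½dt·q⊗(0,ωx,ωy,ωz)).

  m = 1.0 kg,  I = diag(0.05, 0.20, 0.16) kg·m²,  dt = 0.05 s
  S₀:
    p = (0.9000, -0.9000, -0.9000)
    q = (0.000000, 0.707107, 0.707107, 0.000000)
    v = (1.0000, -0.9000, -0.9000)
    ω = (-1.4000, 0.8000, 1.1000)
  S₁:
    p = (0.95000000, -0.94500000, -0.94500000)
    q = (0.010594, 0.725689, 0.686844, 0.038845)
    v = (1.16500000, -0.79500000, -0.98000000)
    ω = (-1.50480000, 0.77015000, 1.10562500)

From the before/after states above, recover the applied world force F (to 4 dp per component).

Δv = v₁−v₀ = (0.16500000, 0.10500000, -0.08000000)
m·(v₁−v₀)/dt = (3.3000, 2.1000, -1.6000)

F = (3.3000, 2.1000, -1.6000)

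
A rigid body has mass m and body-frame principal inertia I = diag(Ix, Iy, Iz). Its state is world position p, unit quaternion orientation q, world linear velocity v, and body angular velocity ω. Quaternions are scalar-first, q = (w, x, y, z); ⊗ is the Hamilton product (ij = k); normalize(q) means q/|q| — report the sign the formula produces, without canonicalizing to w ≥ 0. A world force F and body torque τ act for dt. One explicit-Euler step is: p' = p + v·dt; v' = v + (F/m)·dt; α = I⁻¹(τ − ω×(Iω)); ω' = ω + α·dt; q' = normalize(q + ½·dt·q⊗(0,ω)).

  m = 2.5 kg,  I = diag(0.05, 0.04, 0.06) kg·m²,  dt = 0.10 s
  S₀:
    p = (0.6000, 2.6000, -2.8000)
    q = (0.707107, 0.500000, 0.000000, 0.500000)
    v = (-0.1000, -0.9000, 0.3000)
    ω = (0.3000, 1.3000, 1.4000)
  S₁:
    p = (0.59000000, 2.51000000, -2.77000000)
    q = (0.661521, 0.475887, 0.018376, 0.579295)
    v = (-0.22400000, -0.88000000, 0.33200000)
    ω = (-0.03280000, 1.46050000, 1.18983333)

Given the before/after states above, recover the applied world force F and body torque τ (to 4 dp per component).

F = (-3.1000, 0.5000, 0.8000)
τ = (-0.1300, 0.0600, -0.1300)

v₁ − v₀ = (-0.12400000, 0.02000000, 0.03200000)
F = m·Δv/dt = (-3.1000, 0.5000, 0.8000)
rate change Δω = (-0.33280000, 0.16050000, -0.21016667)
τ = I·(Δω/dt) + ω₀×(Iω₀) = (-0.1300, 0.0600, -0.1300)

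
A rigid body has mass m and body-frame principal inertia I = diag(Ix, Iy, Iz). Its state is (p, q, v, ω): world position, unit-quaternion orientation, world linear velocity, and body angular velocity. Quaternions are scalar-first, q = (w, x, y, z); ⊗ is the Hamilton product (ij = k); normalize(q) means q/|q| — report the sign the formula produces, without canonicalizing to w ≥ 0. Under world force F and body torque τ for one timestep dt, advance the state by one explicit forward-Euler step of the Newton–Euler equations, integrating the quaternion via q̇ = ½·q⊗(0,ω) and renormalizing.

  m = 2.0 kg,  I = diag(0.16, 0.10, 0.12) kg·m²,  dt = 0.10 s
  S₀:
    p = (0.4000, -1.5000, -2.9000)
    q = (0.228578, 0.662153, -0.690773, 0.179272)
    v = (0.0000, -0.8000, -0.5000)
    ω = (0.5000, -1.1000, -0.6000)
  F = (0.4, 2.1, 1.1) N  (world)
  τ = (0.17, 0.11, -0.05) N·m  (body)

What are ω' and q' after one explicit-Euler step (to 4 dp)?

ω' = (0.5980, -0.9780, -0.6692)
q' = (0.1790, 0.6969, -0.6775, 0.1529)

precession coupling ω×(Iω) = (0.0132, -0.0120, 0.0330)
angular accel α = (0.9800, 1.2200, -0.6917)
ω' = ω + α·dt = (0.5980, -0.9780, -0.6692)
q⊗(0,ω) = (-0.9833636, 0.7259520, 0.2354920, -0.5201286)
q + ½dt·q⊗(0,ω), renormalized = (0.1790, 0.6969, -0.6775, 0.1529)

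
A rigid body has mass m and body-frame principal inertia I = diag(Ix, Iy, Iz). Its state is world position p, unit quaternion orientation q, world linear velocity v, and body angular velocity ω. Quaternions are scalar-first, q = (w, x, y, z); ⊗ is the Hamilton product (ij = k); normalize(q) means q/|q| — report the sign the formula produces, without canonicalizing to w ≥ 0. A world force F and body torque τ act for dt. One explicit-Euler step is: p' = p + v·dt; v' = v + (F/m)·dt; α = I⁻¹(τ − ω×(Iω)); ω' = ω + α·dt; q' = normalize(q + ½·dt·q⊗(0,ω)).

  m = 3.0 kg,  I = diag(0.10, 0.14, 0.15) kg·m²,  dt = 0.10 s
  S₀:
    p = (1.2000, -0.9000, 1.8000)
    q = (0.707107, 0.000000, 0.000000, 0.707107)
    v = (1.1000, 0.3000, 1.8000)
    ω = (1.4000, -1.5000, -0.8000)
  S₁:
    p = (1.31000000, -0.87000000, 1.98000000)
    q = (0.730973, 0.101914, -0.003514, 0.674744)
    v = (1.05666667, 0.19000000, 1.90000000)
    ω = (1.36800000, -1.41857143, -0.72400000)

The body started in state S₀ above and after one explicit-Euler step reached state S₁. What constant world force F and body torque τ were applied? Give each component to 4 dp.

F = (-1.3000, -3.3000, 3.0000)
τ = (-0.0200, 0.1700, 0.0300)

rate change Δω = (-0.03200000, 0.08142857, 0.07600000)
precession coupling = (0.0120, 0.0560, -0.0840)
τ = I·(Δω/dt) + ω₀×(Iω₀) = (-0.0200, 0.1700, 0.0300)
velocity change Δv = (-0.04333333, -0.11000000, 0.10000000)
m·(v₁−v₀)/dt = (-1.3000, -3.3000, 3.0000)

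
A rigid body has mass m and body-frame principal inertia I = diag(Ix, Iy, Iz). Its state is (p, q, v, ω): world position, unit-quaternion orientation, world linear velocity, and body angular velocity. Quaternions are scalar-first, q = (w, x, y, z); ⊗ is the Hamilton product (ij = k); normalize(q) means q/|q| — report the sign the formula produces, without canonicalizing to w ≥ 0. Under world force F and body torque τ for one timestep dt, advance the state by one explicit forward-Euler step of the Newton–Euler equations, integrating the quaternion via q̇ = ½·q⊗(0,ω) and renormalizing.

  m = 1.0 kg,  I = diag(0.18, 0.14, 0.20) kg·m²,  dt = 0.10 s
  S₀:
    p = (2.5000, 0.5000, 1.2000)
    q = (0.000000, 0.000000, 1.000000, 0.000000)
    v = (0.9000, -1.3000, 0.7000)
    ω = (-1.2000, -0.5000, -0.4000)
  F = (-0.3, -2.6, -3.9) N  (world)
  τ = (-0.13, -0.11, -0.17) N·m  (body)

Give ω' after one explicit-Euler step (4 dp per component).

ω' = (-1.2789, -0.5717, -0.4730)

angular accel α = (-0.7889, -0.7171, -0.7300)
ω + α·dt = (-1.2789, -0.5717, -0.4730)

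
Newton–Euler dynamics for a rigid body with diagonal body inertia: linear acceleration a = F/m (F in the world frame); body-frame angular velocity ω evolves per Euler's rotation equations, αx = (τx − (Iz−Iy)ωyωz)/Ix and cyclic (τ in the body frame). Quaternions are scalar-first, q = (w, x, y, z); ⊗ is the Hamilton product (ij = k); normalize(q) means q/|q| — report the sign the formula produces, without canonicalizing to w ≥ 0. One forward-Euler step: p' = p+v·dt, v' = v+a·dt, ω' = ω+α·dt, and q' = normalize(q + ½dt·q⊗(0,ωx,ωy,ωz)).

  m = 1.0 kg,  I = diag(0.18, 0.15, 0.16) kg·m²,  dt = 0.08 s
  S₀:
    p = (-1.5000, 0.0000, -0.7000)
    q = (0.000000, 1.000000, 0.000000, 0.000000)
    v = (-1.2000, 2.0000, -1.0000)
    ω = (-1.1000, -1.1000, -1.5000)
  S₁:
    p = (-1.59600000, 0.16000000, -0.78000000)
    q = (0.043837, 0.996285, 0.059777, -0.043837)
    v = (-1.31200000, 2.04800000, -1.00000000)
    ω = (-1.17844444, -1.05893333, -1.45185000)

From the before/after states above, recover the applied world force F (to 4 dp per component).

v₁ − v₀ = (-0.11200000, 0.04800000, 0.00000000)
applied force F = (-1.4000, 0.6000, 0.0000)

F = (-1.4000, 0.6000, 0.0000)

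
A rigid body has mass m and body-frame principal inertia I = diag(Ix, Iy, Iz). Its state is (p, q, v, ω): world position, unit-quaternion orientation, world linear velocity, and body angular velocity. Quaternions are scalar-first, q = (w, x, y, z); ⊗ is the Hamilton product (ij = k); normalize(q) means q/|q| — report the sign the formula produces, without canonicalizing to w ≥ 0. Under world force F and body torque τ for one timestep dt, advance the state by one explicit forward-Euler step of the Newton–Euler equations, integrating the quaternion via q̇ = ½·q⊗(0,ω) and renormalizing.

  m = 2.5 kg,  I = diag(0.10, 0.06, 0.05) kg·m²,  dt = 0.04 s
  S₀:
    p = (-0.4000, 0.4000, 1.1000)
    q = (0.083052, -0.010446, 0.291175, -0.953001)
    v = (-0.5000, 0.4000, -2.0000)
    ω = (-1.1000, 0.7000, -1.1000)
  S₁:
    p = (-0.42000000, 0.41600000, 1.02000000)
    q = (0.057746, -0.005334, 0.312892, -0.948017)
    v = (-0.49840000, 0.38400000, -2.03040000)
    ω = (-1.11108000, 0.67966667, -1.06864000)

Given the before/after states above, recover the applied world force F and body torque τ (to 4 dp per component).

F = (0.1000, -1.0000, -1.9000)
τ = (-0.0200, 0.0300, 0.0700)

Δω = ω₁−ω₀ = (-0.01108000, -0.02033333, 0.03136000)
applied torque τ = (-0.0200, 0.0300, 0.0700)
Δv = v₁−v₀ = (0.00160000, -0.01600000, -0.03040000)
applied force F = (0.1000, -1.0000, -1.9000)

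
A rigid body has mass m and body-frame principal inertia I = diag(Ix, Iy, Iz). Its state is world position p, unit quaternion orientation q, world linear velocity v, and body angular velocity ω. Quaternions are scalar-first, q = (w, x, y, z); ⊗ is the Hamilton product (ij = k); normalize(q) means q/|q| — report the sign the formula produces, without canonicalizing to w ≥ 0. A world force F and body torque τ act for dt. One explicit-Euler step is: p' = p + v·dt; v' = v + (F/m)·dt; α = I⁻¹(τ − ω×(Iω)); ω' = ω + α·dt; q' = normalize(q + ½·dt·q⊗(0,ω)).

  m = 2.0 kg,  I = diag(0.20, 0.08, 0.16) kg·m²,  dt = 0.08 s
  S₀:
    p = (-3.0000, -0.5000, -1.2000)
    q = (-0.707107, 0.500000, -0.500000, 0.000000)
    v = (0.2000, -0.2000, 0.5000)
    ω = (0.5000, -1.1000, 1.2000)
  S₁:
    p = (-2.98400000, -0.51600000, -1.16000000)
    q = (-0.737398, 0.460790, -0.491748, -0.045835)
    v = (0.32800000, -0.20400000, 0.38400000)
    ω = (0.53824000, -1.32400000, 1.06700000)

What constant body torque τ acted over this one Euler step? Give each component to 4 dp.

Δω = ω₁−ω₀ = (0.03824000, -0.22400000, -0.13300000)
ω₀×(Iω₀) = (-0.1056, 0.0240, 0.0660)
I·α + gyro = (-0.0100, -0.2000, -0.2000)

τ = (-0.0100, -0.2000, -0.2000)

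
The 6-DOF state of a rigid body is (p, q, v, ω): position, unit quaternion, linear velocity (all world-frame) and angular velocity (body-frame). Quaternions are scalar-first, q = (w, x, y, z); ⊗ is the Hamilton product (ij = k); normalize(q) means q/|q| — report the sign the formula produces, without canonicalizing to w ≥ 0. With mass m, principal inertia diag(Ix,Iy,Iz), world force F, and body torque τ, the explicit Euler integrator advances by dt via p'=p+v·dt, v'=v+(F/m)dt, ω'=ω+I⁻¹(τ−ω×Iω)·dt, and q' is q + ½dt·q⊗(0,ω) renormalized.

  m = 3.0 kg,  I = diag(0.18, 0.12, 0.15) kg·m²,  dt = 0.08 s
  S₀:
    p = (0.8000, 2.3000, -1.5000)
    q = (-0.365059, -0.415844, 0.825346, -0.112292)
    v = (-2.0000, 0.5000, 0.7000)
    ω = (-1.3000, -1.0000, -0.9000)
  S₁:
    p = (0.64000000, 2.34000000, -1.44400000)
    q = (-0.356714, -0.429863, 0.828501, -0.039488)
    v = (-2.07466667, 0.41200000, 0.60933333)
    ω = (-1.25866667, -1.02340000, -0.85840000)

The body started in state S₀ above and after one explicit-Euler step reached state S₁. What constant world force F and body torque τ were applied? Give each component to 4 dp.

F = (-2.8000, -3.3000, -3.4000)
τ = (0.1200, 0.0000, 0.0000)

v₁ − v₀ = (-0.07466667, -0.08800000, -0.09066667)
applied force F = (-2.8000, -3.3000, -3.4000)
Δω = ω₁−ω₀ = (0.04133333, -0.02340000, 0.04160000)
precession coupling = (0.0270, 0.0351, -0.0780)
I·α + gyro = (0.1200, 0.0000, 0.0000)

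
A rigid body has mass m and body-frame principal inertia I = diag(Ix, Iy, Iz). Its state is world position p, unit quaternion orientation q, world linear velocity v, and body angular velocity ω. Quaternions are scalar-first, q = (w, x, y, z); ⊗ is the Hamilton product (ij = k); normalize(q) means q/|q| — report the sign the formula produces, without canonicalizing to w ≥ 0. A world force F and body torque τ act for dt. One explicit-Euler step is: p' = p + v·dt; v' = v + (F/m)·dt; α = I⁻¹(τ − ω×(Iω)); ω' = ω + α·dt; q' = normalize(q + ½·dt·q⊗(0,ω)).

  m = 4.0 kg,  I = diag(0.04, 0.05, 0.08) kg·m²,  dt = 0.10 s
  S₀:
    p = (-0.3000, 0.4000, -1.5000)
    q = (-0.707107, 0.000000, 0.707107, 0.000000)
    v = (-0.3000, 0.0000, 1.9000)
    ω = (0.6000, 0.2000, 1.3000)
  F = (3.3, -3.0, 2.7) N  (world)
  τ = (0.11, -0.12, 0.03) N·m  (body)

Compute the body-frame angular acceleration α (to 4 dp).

precession coupling ω×(Iω) = (0.0078, -0.0312, 0.0012)
α = I⁻¹(τ − ω×Iω) = (2.5550, -1.7760, 0.3600)

α = (2.5550, -1.7760, 0.3600)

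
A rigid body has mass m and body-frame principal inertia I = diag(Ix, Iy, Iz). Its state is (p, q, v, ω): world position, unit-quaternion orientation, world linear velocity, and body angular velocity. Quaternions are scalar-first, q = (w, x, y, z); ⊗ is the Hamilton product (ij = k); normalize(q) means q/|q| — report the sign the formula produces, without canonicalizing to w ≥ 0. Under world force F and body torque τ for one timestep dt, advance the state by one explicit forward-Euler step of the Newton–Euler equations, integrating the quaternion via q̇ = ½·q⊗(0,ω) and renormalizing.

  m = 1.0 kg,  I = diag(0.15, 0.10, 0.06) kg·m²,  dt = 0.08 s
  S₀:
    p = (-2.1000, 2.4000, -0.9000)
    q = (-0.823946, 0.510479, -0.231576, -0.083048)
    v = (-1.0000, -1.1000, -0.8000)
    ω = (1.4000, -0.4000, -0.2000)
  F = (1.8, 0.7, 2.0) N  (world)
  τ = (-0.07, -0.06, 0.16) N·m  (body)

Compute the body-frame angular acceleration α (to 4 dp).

precession coupling ω×(Iω) = (-0.0032, -0.0252, 0.0280)
(τ − ω×Iω)/I = (-0.4453, -0.3480, 2.2000)

α = (-0.4453, -0.3480, 2.2000)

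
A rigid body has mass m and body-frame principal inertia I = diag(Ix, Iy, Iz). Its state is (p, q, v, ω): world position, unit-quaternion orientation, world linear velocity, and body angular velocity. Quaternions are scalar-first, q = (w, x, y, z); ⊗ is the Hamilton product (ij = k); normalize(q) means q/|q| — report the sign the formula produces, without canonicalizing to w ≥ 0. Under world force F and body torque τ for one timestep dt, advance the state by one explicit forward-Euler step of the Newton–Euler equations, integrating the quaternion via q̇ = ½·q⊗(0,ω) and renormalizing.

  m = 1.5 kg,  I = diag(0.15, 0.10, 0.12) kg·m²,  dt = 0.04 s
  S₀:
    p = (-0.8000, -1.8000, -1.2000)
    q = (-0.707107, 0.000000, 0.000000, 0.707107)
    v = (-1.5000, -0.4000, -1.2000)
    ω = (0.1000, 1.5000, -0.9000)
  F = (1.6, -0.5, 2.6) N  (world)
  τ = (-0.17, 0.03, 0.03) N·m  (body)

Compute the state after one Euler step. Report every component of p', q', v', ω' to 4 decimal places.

a = (1.0667, -0.3333, 1.7333)
p' = p + v·dt = (-0.8600, -1.8160, -1.2480)
v + (F/m)dt = (-1.4573, -0.4133, -1.1307)
ω×(Iω) gyroscopic = (-0.0270, -0.0027, -0.0075)
angular accel α = (-0.9533, 0.3270, 0.3125)
ω + α·dt = (0.0619, 1.5131, -0.8875)
Hamilton product q⊗(0,ω) = (0.6363963, -1.1313712, -0.9899498, 0.6363963)
q' = normalize(q + ½dt·q⊗(0,ω)) = (-0.6940, -0.0226, -0.0198, 0.7194)

p' = (-0.8600, -1.8160, -1.2480)
q' = (-0.6940, -0.0226, -0.0198, 0.7194)
v' = (-1.4573, -0.4133, -1.1307)
ω' = (0.0619, 1.5131, -0.8875)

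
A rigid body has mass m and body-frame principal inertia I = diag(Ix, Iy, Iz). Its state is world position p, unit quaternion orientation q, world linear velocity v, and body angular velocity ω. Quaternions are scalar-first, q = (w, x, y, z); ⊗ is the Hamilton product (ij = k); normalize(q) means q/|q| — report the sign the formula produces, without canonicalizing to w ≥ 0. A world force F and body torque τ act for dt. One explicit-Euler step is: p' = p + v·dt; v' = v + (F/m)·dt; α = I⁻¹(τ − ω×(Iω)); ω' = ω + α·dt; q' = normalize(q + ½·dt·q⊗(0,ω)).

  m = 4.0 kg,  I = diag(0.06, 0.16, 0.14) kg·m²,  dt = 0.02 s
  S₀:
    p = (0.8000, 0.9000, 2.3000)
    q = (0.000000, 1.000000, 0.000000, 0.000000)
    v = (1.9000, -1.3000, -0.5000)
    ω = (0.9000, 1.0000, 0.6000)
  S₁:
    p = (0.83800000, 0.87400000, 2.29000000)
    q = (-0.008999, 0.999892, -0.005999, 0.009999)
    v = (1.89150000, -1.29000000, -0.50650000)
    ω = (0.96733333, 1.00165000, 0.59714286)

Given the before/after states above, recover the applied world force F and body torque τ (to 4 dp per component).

v₁ − v₀ = (-0.00850000, 0.01000000, -0.00650000)
m·(v₁−v₀)/dt = (-1.7000, 2.0000, -1.3000)
rate change Δω = (0.06733333, 0.00165000, -0.00285714)
applied torque τ = (0.1900, -0.0300, 0.0700)

F = (-1.7000, 2.0000, -1.3000)
τ = (0.1900, -0.0300, 0.0700)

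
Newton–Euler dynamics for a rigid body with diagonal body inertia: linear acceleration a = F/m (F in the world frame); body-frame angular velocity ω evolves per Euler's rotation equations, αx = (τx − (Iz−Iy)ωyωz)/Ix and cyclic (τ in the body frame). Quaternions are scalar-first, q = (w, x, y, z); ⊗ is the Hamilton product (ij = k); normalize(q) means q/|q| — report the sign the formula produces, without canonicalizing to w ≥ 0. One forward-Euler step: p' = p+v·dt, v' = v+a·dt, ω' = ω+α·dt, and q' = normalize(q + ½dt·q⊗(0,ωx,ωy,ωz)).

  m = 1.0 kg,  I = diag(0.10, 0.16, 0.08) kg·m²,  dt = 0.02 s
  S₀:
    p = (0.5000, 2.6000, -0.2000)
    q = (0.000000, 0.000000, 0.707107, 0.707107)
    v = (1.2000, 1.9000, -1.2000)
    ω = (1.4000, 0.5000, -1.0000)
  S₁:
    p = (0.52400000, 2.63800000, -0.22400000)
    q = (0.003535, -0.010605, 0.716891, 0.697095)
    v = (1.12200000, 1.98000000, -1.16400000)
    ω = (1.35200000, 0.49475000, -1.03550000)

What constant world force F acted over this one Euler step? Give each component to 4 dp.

velocity change Δv = (-0.07800000, 0.08000000, 0.03600000)
m·(v₁−v₀)/dt = (-3.9000, 4.0000, 1.8000)

F = (-3.9000, 4.0000, 1.8000)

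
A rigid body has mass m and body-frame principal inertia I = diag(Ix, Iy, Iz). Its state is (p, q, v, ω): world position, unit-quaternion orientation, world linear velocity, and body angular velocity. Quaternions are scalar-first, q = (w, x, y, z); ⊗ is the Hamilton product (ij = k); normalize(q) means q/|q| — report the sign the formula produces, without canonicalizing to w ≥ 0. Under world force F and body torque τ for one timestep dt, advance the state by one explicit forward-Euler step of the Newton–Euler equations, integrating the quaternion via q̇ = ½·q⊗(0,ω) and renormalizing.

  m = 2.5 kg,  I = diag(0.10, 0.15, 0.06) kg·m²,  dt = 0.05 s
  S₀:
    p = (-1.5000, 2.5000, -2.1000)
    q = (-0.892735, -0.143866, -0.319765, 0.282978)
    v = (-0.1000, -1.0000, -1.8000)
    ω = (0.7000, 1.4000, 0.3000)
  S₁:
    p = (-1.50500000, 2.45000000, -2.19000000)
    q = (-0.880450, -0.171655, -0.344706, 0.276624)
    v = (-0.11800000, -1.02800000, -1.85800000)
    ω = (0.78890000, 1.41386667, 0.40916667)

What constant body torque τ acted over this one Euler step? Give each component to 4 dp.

τ = (0.1400, 0.0500, 0.1800)

rate change Δω = (0.08890000, 0.01386667, 0.10916667)
gyro term ω₀×Iω₀ = (-0.0378, 0.0084, 0.0490)
τ = I·(Δω/dt) + ω₀×(Iω₀) = (0.1400, 0.0500, 0.1800)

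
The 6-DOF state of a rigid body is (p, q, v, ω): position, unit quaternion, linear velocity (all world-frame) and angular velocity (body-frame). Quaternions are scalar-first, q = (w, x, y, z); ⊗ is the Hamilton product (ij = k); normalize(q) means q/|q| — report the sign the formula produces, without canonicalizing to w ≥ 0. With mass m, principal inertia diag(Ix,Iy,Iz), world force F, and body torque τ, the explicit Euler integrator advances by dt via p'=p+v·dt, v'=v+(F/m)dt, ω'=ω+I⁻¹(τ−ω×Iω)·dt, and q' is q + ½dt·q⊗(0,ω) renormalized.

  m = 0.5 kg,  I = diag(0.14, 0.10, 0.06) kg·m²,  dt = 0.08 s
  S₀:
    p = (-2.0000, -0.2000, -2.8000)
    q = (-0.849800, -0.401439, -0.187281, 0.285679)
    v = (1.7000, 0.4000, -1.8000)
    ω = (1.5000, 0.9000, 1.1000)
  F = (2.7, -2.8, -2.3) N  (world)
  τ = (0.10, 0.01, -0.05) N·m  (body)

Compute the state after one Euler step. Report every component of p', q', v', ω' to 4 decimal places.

p' = p + v·dt = (-1.8640, -0.1680, -2.9440)
v' = v + a·dt = (2.1320, -0.0480, -2.1680)
α = I⁻¹(τ − ω×Iω) = (0.9971, -1.2200, 0.0667)
ω' = ω + α·dt = (1.5798, 0.8024, 1.1053)
Hamilton product q⊗(0,ω) = (0.4564645, -1.7378202, 0.1052814, -1.0151536)
q + ½dt·q⊗(0,ω), renormalized = (-0.8287, -0.4694, -0.1824, 0.2442)

p' = (-1.8640, -0.1680, -2.9440)
q' = (-0.8287, -0.4694, -0.1824, 0.2442)
v' = (2.1320, -0.0480, -2.1680)
ω' = (1.5798, 0.8024, 1.1053)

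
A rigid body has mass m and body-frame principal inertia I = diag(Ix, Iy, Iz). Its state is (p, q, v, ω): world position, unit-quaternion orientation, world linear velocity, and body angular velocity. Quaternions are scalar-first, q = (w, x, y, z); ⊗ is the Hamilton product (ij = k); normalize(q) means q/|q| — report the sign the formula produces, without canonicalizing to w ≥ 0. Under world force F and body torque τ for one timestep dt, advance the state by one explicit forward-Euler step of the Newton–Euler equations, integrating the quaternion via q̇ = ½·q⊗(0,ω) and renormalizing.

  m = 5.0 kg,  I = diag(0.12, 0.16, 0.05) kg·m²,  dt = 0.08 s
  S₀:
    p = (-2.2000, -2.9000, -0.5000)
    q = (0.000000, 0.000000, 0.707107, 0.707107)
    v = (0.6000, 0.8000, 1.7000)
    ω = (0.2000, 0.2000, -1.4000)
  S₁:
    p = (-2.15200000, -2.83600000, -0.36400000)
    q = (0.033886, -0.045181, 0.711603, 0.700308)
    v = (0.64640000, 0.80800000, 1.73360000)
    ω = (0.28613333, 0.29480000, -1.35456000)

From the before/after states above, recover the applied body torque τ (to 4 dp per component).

rate change Δω = (0.08613333, 0.09480000, 0.04544000)
precession coupling = (0.0308, -0.0196, 0.0016)
τ = I·(Δω/dt) + ω₀×(Iω₀) = (0.1600, 0.1700, 0.0300)

τ = (0.1600, 0.1700, 0.0300)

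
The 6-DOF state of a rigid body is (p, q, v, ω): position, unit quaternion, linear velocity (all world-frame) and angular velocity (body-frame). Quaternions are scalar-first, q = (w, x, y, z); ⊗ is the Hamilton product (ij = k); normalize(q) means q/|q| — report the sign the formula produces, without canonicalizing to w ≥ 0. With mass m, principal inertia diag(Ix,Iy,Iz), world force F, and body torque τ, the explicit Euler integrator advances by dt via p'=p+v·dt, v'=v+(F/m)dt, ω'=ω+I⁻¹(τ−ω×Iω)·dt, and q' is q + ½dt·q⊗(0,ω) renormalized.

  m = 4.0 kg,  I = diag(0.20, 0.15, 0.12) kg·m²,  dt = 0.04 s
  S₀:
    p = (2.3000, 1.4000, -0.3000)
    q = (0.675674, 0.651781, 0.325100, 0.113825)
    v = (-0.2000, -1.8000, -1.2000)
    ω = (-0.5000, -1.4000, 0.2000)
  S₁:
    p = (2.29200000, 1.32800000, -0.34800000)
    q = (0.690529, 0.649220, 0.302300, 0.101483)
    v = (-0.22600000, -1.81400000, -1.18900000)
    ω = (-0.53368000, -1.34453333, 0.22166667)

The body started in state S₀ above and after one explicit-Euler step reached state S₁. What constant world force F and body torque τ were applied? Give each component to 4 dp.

F = (-2.6000, -1.4000, 1.1000)
τ = (-0.1600, 0.2000, 0.0300)

ω₁ − ω₀ = (-0.03368000, 0.05546667, 0.02166667)
ω₀×(Iω₀) = (0.0084, -0.0080, -0.0350)
τ = I·(Δω/dt) + ω₀×(Iω₀) = (-0.1600, 0.2000, 0.0300)
v₁ − v₀ = (-0.02600000, -0.01400000, 0.01100000)
applied force F = (-2.6000, -1.4000, 1.1000)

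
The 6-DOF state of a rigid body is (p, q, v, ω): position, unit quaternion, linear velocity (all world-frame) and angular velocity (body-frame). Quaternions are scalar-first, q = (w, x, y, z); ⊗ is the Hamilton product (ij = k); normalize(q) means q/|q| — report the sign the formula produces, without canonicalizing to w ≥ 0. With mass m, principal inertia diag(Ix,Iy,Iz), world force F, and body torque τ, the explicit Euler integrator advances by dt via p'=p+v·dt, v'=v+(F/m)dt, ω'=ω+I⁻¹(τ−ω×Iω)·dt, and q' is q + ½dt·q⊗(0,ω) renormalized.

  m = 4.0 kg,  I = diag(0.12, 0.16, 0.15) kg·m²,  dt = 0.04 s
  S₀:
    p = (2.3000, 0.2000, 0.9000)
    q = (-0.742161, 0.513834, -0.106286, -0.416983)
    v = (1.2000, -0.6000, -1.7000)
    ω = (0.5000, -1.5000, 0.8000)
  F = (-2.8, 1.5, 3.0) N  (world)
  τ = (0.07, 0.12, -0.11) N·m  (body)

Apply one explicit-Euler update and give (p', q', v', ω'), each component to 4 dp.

linear accel F/m = (-0.7000, 0.3750, 0.7500)
p + v·dt = (2.3480, 0.1760, 0.8320)
v + (F/m)dt = (1.1720, -0.5850, -1.6700)
precession coupling ω×(Iω) = (0.0120, -0.0120, -0.0300)
(τ − ω×Iω)/I = (0.4833, 0.8250, -0.5333)
new body rate ω' = (0.5193, -1.4670, 0.7787)
2q̇ = q⊗(0,ω) = (-0.0827596, -1.0815838, 0.4936828, -1.3113368)
updated quaternion q' = (-0.7433, 0.4919, -0.0964, -0.4429)

p' = (2.3480, 0.1760, 0.8320)
q' = (-0.7433, 0.4919, -0.0964, -0.4429)
v' = (1.1720, -0.5850, -1.6700)
ω' = (0.5193, -1.4670, 0.7787)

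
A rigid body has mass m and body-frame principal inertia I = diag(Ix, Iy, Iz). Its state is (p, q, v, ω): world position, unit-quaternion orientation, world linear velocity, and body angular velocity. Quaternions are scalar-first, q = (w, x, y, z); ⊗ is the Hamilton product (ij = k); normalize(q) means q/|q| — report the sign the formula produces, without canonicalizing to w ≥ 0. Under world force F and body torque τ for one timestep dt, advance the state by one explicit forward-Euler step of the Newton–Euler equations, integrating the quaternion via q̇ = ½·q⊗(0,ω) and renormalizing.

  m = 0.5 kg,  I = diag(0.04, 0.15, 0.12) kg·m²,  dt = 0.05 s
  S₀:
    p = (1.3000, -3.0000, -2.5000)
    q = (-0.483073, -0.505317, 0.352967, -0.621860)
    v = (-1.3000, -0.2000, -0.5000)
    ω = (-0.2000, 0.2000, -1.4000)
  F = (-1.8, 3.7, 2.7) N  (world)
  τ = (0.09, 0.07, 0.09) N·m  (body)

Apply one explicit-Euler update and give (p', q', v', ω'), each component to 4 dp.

p' = (1.2350, -3.0100, -2.5250)
q' = (-0.5088, -0.5118, 0.3358, -0.6053)
v' = (-1.4800, 0.1700, -0.2300)
ω' = (-0.0980, 0.2308, -1.3607)

a = (-3.6000, 7.4000, 5.4000)
new position p' = (1.2350, -3.0100, -2.5250)
new velocity v' = (-1.4800, 0.1700, -0.2300)
ω×(Iω) gyroscopic = (0.0084, -0.0224, -0.0044)
α = I⁻¹(τ − ω×Iω) = (2.0400, 0.6160, 0.7867)
ω + α·dt = (-0.0980, 0.2308, -1.3607)
q⊗(0,ω) = (-1.0422608, -0.2731672, -0.6796864, 0.6458322)
q' = normalize(q + ½dt·q⊗(0,ω)) = (-0.5088, -0.5118, 0.3358, -0.6053)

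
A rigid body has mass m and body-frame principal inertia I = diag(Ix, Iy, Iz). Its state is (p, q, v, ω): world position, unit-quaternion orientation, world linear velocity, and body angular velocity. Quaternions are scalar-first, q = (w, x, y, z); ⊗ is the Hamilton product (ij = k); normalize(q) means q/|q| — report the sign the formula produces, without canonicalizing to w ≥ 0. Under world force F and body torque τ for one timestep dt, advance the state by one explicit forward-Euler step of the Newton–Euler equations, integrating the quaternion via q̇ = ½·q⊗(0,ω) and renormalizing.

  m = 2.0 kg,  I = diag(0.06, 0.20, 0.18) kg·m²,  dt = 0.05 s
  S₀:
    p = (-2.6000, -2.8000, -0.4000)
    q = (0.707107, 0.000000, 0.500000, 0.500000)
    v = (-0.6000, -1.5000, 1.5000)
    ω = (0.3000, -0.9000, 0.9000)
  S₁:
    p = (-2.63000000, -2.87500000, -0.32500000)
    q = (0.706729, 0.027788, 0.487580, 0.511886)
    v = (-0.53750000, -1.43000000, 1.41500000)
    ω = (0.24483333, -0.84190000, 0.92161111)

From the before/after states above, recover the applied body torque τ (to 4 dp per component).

τ = (-0.0500, 0.2000, 0.0400)

ω₁ − ω₀ = (-0.05516667, 0.05810000, 0.02161111)
τ = I·(Δω/dt) + ω₀×(Iω₀) = (-0.0500, 0.2000, 0.0400)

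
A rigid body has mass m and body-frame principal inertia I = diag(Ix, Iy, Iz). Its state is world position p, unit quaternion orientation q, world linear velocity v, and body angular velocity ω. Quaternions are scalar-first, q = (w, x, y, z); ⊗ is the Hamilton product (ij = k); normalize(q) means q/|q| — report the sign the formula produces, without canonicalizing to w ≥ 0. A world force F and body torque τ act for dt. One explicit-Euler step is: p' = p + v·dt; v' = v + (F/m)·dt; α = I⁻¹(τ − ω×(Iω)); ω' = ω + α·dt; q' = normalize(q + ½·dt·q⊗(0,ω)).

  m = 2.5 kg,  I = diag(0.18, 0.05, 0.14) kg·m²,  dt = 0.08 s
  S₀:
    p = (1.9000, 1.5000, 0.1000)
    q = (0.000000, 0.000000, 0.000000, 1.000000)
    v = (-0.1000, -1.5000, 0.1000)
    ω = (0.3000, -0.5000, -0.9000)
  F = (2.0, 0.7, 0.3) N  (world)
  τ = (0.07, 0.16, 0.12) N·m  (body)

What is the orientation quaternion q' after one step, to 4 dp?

q' = (0.0360, 0.0200, 0.0120, 0.9991)

q⊗(0,ω) = (0.9000000, 0.5000000, 0.3000000, 0.0000000)
updated quaternion q' = (0.0360, 0.0200, 0.0120, 0.9991)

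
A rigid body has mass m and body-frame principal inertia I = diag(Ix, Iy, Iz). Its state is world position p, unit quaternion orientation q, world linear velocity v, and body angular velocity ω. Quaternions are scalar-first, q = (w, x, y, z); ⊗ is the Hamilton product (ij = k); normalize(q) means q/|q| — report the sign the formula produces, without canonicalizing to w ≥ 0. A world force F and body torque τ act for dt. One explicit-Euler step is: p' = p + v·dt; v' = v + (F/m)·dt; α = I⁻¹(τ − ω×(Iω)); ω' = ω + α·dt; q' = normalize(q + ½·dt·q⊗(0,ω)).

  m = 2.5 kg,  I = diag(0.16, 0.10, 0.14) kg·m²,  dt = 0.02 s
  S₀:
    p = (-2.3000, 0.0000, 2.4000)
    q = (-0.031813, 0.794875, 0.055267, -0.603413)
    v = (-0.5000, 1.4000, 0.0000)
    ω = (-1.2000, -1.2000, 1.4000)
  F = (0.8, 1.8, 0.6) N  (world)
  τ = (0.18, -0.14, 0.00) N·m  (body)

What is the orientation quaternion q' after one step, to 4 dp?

2q̇ = q⊗(0,ω) = (1.8649486, -0.6085462, -0.3505538, -0.9320678)
updated quaternion q' = (-0.0132, 0.7886, 0.0517, -0.6126)

q' = (-0.0132, 0.7886, 0.0517, -0.6126)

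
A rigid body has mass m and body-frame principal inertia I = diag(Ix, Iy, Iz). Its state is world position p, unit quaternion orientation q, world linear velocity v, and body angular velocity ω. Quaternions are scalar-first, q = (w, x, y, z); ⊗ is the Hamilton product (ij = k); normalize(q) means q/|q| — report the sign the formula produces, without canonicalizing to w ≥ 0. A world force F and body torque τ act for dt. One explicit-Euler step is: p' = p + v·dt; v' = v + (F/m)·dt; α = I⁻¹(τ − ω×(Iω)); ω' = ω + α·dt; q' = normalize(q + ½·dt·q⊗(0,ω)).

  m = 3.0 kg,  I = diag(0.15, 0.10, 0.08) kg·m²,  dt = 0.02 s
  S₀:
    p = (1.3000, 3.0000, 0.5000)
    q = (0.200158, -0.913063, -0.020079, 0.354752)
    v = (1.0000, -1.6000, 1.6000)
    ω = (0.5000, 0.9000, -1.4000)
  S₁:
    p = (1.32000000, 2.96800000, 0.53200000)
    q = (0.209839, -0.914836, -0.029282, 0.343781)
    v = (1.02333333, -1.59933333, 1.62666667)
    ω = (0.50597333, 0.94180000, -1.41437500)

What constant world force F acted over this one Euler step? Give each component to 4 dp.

F = (3.5000, 0.1000, 4.0000)

Δv = v₁−v₀ = (0.02333333, 0.00066667, 0.02666667)
applied force F = (3.5000, 0.1000, 4.0000)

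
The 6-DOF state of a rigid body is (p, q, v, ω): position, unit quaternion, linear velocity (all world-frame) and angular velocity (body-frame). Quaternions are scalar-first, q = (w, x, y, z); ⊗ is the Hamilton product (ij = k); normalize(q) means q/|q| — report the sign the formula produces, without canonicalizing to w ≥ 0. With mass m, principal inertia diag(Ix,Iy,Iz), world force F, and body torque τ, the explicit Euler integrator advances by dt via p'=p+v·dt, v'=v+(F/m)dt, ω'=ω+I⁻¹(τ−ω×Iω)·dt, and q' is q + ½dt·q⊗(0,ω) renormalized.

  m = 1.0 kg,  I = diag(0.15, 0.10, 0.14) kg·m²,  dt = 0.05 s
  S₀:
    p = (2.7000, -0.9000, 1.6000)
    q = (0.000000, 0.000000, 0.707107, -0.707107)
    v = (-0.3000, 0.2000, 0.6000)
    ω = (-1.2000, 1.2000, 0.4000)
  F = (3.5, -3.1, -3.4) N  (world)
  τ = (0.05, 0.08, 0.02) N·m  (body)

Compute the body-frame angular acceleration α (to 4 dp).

α = (0.2053, 0.8480, -0.3714)

ω×(Iω) gyroscopic = (0.0192, -0.0048, 0.0720)
angular accel α = (0.2053, 0.8480, -0.3714)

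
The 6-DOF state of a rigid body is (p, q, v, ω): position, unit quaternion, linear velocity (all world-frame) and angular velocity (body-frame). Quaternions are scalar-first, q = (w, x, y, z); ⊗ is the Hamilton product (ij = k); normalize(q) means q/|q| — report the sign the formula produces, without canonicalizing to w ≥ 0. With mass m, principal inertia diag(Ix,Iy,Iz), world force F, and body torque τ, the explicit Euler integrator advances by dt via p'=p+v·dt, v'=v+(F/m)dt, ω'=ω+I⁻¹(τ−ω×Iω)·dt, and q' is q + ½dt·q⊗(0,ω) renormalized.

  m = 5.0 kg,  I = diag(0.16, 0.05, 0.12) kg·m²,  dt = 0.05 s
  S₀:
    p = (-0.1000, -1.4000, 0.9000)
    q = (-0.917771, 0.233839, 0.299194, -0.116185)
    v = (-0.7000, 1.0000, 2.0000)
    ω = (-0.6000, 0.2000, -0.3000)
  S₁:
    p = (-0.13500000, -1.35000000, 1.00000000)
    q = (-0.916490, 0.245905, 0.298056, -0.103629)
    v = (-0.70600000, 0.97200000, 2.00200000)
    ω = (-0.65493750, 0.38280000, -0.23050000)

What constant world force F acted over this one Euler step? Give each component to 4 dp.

Δv = v₁−v₀ = (-0.00600000, -0.02800000, 0.00200000)
F = m·Δv/dt = (-0.6000, -2.8000, 0.2000)

F = (-0.6000, -2.8000, 0.2000)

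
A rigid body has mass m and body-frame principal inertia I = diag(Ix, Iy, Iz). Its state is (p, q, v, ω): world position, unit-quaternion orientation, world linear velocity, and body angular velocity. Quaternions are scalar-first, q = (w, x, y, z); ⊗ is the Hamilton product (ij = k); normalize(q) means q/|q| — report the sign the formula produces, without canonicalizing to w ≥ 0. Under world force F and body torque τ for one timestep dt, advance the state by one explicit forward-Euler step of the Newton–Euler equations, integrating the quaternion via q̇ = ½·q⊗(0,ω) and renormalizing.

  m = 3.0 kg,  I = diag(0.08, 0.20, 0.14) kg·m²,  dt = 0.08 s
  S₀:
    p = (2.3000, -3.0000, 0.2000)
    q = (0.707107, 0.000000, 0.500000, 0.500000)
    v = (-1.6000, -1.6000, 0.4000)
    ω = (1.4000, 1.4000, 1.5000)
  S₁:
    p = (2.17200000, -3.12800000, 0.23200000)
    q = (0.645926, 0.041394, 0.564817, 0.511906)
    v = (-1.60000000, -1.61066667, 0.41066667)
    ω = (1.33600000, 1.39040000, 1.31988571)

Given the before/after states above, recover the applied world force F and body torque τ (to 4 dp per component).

v₁ − v₀ = (0.00000000, -0.01066667, 0.01066667)
m·(v₁−v₀)/dt = (0.0000, -0.4000, 0.4000)
Δω = ω₁−ω₀ = (-0.06400000, -0.00960000, -0.18011429)
applied torque τ = (-0.1900, -0.1500, -0.0800)

F = (0.0000, -0.4000, 0.4000)
τ = (-0.1900, -0.1500, -0.0800)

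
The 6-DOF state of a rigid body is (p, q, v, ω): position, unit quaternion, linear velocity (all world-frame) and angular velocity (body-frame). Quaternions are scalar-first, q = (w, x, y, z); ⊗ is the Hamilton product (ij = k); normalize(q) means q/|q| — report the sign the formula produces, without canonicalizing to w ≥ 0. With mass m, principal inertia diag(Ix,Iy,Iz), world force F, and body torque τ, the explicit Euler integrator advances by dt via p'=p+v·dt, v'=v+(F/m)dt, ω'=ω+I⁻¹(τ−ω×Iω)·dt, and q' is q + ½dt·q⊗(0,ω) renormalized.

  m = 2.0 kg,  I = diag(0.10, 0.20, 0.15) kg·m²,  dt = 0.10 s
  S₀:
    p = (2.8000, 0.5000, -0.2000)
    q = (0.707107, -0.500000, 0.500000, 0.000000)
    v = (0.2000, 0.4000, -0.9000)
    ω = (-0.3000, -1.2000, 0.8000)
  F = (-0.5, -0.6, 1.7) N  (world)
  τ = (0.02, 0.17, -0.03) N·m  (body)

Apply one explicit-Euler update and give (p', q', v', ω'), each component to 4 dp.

p + v·dt = (2.8200, 0.5400, -0.2900)
new velocity v' = (0.1750, 0.3700, -0.8150)
gyro term ω×Iω = (0.0480, 0.0120, 0.0360)
(τ − ω×Iω)/I = (-0.2800, 0.7900, -0.4400)
new body rate ω' = (-0.3280, -1.1210, 0.7560)
2q̇ = q⊗(0,ω) = (0.4500000, 0.1878679, -0.4485284, 1.3156856)
q' = normalize(q + ½dt·q⊗(0,ω)) = (0.7276, -0.4893, 0.4763, 0.0656)

p' = (2.8200, 0.5400, -0.2900)
q' = (0.7276, -0.4893, 0.4763, 0.0656)
v' = (0.1750, 0.3700, -0.8150)
ω' = (-0.3280, -1.1210, 0.7560)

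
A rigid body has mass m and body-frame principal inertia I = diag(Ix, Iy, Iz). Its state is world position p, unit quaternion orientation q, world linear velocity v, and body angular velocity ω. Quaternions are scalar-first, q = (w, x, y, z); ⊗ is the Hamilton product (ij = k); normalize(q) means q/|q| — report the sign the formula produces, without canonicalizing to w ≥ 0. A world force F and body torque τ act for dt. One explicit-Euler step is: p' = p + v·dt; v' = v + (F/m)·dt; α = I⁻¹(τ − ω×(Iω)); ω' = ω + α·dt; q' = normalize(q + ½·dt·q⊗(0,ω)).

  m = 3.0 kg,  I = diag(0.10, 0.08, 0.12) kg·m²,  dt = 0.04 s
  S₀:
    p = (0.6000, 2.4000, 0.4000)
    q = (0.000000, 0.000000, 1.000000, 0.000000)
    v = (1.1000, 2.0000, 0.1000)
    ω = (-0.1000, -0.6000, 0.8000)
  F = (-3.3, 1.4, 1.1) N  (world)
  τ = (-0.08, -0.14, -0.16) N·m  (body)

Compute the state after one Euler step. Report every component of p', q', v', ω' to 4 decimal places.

gyro term ω×Iω = (-0.0192, 0.0016, -0.0012)
angular accel α = (-0.6080, -1.7700, -1.3233)
new body rate ω' = (-0.1243, -0.6708, 0.7471)
2q̇ = q⊗(0,ω) = (0.6000000, 0.8000000, 0.0000000, 0.1000000)
q + ½dt·q⊗(0,ω), renormalized = (0.0120, 0.0160, 0.9998, 0.0020)
a = F/m = (-1.1000, 0.4667, 0.3667)
p' = p + v·dt = (0.6440, 2.4800, 0.4040)
new velocity v' = (1.0560, 2.0187, 0.1147)

p' = (0.6440, 2.4800, 0.4040)
q' = (0.0120, 0.0160, 0.9998, 0.0020)
v' = (1.0560, 2.0187, 0.1147)
ω' = (-0.1243, -0.6708, 0.7471)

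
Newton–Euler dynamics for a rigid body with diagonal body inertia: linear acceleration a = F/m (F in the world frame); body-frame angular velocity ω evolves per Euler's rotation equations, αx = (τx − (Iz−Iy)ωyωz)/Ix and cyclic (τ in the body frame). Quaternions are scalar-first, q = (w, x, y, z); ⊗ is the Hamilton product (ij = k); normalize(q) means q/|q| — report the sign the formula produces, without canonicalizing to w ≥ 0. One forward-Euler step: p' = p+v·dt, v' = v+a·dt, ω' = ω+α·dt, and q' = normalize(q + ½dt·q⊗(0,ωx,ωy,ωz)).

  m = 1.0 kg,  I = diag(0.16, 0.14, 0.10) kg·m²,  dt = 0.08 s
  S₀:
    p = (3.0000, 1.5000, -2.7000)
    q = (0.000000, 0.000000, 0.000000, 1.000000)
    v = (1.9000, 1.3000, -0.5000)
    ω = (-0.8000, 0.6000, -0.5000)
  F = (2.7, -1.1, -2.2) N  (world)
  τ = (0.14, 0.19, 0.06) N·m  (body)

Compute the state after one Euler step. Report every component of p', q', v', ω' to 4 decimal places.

p' = (3.1520, 1.6040, -2.7400)
q' = (0.0200, -0.0240, -0.0320, 0.9990)
v' = (2.1160, 1.2120, -0.6760)
ω' = (-0.7360, 0.6949, -0.4597)

precession coupling ω×(Iω) = (0.0120, 0.0240, 0.0096)
α = I⁻¹(τ − ω×Iω) = (0.8000, 1.1857, 0.5040)
ω + α·dt = (-0.7360, 0.6949, -0.4597)
2q̇ = q⊗(0,ω) = (0.5000000, -0.6000000, -0.8000000, 0.0000000)
q' = normalize(q + ½dt·q⊗(0,ω)) = (0.0200, -0.0240, -0.0320, 0.9990)
new position p' = (3.1520, 1.6040, -2.7400)
v' = v + a·dt = (2.1160, 1.2120, -0.6760)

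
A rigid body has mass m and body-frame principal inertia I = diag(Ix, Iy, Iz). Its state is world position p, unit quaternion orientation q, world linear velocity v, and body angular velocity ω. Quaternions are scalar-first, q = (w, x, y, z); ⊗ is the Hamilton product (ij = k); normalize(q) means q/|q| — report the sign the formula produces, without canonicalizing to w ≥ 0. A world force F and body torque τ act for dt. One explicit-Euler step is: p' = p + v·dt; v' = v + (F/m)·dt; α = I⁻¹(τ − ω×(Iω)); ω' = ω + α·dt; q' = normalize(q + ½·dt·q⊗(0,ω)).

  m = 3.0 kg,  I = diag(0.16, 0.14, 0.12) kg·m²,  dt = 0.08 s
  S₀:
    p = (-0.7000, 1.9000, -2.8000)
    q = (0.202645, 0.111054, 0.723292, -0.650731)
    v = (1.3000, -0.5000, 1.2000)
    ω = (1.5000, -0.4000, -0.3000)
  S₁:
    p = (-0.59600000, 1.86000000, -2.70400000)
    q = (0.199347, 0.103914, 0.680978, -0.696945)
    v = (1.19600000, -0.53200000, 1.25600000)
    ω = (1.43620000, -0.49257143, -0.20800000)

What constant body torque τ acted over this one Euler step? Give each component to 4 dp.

ω₁ − ω₀ = (-0.06380000, -0.09257143, 0.09200000)
applied torque τ = (-0.1300, -0.1800, 0.1500)

τ = (-0.1300, -0.1800, 0.1500)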